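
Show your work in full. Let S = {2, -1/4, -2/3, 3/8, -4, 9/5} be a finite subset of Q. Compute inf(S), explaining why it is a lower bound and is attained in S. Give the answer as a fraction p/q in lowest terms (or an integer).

S is finite, so inf(S) = min(S).
Sorted increasing:
-4, -2/3, -1/4, 3/8, 9/5, 2
The extremum is -4.
For every x in S, x >= -4. And -4 is in S, so it is attained.
Therefore inf(S) = -4.

-4


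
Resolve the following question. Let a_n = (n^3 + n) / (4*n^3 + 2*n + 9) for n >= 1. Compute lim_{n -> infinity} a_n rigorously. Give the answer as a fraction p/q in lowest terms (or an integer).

Divide numerator and denominator by n^3, the highest power:
numerator / n^3 = 1 + n^(-2)
denominator / n^3 = 4 + 2/n^2 + 9/n^3
As n -> infinity, all terms of the form c/n^k (k >= 1) tend to 0.
So numerator / n^3 -> 1 and denominator / n^3 -> 4.
Therefore lim a_n = 1/4.

1/4


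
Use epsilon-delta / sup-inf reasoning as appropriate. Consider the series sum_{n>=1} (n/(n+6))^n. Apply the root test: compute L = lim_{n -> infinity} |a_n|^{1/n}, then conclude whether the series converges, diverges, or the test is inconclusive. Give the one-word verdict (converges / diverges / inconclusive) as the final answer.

Let a_n denote the general term. Form |a_n|^(1/n) and simplify:
|a_n|^(1/n) = n/(n + 6)
Take the limit as n -> infinity: L = 1.
Since L = 1, the root test is inconclusive. (In fact a_n = (n/(n+6))^n -> e^(-6) != 0, so the nth-term test shows divergence; but the root test itself gives no conclusion.)

inconclusive


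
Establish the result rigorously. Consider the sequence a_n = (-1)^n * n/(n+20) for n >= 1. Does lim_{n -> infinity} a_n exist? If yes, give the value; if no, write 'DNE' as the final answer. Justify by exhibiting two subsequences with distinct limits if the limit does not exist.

Examine the behaviour of a_n along subsequences.
a_{2k} = 2k/(2k+20) -> 1. a_{2k+1} = -(2k+1)/(2k+21) -> -1.
Since these two subsequential limits are 1 and -1, distinct, the full sequence cannot converge (a convergent sequence has all subsequences tending to the same limit). So lim a_n does not exist.

DNE


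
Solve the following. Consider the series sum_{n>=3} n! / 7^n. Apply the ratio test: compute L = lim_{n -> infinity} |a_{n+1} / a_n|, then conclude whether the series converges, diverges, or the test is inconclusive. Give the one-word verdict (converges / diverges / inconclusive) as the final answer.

Let a_n denote the general term. Form the ratio a_{n+1}/a_n and simplify:
a_{n+1}/a_n = n/7 + 1/7
Take the limit as n -> infinity: L = infinity.
Since L = infinity > 1 (or L = infinity), the ratio test implies the series diverges.

diverges


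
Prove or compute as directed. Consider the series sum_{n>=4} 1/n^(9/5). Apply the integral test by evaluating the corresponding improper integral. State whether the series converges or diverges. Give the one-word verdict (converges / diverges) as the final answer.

Let f(x) = x^(-9/5). Then f is positive, continuous, and decreasing on [4, infinity), so the integral test applies.
Compute the improper integral int_{4}^infinity f(x) dx:
  antiderivative F(x) = -5/(4*x^(4/5)).
  As x -> infinity, F(x) -> 0 (since p = 9/5 > 1).
  So int = F(infinity) - F(4) = 0 - (-5*2^(2/5)/16) = 5*2^(2/5)/16.
  Finite, so by the integral test, the series converges.

converges


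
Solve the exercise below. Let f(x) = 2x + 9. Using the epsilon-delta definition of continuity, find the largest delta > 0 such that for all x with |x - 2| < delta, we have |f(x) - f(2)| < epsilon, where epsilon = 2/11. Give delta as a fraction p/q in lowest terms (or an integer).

We compute f(2) = 2*(2) + 9 = 13.
|f(x) - f(2)| = |2x + 9 - (13)| = |2(x - 2)| = 2|x - 2|.
We need 2|x - 2| < 2/11, i.e. |x - 2| < 2/11 / 2 = 1/11.
So any delta <= 1/11 works. Conversely, if delta > 1/11, then x = 2 + 1/11 satisfies |x - 2| = 1/11 < delta but |f(x) - f(2)| = 2 * 1/11 = 2/11, which is not < 2/11; so no larger delta works.
Hence the largest such delta is 1/11.

1/11


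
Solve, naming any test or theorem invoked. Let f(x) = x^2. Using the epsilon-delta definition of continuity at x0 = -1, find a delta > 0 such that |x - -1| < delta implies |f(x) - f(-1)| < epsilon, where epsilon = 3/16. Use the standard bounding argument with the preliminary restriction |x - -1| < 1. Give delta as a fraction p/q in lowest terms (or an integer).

Factor: |x^2 - (-1)^2| = |x - -1| * |x + -1|.
Impose |x - -1| < 1 first. Then |x + -1| = |(x - -1) + 2*(-1)| <= |x - -1| + 2*|-1| < 1 + 2 = 3.
So |x^2 - (-1)^2| < delta * 3.
We need delta * 3 <= 3/16, i.e. delta <= 3/16/3 = 1/16.
Since 1/16 < 1, this is tighter than 1; take delta = 1/16.
So delta = 1/16 works.

1/16


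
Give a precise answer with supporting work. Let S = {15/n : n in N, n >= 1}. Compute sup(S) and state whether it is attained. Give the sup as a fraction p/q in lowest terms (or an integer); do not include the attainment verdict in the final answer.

Analysis:
- Values: 15, 15/2, 5, 15/4, ... strictly decreasing.
- The maximum is 15 (n=1); sup = 15 (attained).
- The set is bounded below by 0; 15/n -> 0 so 0 is the greatest lower bound.
- 0 is not in the set, so inf = 0 is not attained.
Conclusion: sup(S) = 15, attained in S.

15


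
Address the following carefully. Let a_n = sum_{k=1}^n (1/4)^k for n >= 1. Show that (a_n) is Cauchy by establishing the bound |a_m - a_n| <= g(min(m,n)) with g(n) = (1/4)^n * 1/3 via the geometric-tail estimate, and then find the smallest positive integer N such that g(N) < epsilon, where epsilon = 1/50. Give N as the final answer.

For m > n >= 1: |a_m - a_n| = sum_{k=n+1}^m (1/4)^k < sum_{k=n+1}^infinity (1/4)^k = (1/4)^(n+1) / (1 - 1/4) = (1/4)^n * (1/4) * (4/3) = (1/4)^n * 1/3.
So g(n) = (1/4)^n / 3. Since g(n) -> 0, (a_n) is Cauchy.
Now solve g(N) < 1/50: (1/4)^N / 3 < 1/50 <=> 4^N > 1 / (3 * 1/50) = 50/3.
Check powers of 4: 4^2 = 16 <= 50/3, 4^3 = 64 > 50/3.
So the smallest such N is 3. Check: g(3) = 1/(3 * 64) = 1/192 < 1/50.

3


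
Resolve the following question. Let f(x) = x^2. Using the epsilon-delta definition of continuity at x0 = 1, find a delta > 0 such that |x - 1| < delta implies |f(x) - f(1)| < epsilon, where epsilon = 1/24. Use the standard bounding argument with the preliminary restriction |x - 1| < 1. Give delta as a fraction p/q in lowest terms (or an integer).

Factor: |x^2 - (1)^2| = |x - 1| * |x + 1|.
Impose |x - 1| < 1 first. Then |x + 1| = |(x - 1) + 2*(1)| <= |x - 1| + 2*|1| < 1 + 2 = 3.
So |x^2 - (1)^2| < delta * 3.
We need delta * 3 <= 1/24, i.e. delta <= 1/24/3 = 1/72.
Since 1/72 < 1, this is tighter than 1; take delta = 1/72.
So delta = 1/72 works.

1/72


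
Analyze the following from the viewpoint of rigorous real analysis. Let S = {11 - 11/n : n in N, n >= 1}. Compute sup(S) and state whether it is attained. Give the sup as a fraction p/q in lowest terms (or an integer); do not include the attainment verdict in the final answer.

Analysis:
- Values: 0, 11/2, 22/3, 33/4, ... strictly increasing.
- Minimum is 0 (n=1); inf = 0 (attained).
- 11 - 11/n -> 11 from below; sup = 11, not attained.
Conclusion: sup(S) = 11, not attained in S.

11


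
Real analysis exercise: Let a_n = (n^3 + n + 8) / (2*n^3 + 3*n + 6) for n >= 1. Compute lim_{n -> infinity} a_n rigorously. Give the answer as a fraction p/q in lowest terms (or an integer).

Divide numerator and denominator by n^3, the highest power:
numerator / n^3 = 1 + n^(-2) + 8/n^3
denominator / n^3 = 2 + 3/n^2 + 6/n^3
As n -> infinity, all terms of the form c/n^k (k >= 1) tend to 0.
So numerator / n^3 -> 1 and denominator / n^3 -> 2.
Therefore lim a_n = 1/2.

1/2


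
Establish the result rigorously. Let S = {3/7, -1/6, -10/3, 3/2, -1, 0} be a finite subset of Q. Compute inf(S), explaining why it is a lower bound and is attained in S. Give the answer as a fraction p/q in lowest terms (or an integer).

S is finite, so inf(S) = min(S).
Sorted increasing:
-10/3, -1, -1/6, 0, 3/7, 3/2
The extremum is -10/3.
For every x in S, x >= -10/3. And -10/3 is in S, so it is attained.
Therefore inf(S) = -10/3.

-10/3


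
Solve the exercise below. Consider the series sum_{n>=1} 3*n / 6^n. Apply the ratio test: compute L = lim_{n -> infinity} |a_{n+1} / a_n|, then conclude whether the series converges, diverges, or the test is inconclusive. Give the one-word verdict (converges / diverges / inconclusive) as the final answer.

Let a_n denote the general term. Form the ratio a_{n+1}/a_n and simplify:
a_{n+1}/a_n = (n + 1)/(6*n)
Take the limit as n -> infinity: L = 1/6.
Since L = 1/6 < 1, the ratio test implies the series converges.

converges


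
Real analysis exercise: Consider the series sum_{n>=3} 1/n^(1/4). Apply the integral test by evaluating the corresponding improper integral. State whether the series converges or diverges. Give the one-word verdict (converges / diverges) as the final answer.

Let f(x) = x^(-1/4). Then f is positive, continuous, and decreasing on [3, infinity), so the integral test applies.
Compute the improper integral int_{3}^infinity f(x) dx:
  antiderivative F(x) = 4*x^(3/4)/3.
  As x -> infinity, F(x) -> infinity (since p = 1/4 < 1).
  So the integral diverges. By the integral test, the series diverges.

diverges


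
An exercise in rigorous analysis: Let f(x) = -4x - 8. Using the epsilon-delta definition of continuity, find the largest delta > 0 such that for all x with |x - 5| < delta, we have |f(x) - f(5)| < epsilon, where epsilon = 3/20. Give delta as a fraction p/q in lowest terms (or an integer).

We compute f(5) = -4*(5) - 8 = -28.
|f(x) - f(5)| = |-4x - 8 - (-28)| = |-4(x - 5)| = 4|x - 5|.
We need 4|x - 5| < 3/20, i.e. |x - 5| < 3/20 / 4 = 3/80.
So any delta <= 3/80 works. Conversely, if delta > 3/80, then x = 5 + 3/80 satisfies |x - 5| = 3/80 < delta but |f(x) - f(5)| = 4 * 3/80 = 3/20, which is not < 3/20; so no larger delta works.
Hence the largest such delta is 3/80.

3/80


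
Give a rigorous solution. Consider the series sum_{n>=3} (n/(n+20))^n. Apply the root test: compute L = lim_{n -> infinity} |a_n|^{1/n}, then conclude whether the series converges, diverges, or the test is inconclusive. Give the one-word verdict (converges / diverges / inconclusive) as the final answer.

Let a_n denote the general term. Form |a_n|^(1/n) and simplify:
|a_n|^(1/n) = n/(n + 20)
Take the limit as n -> infinity: L = 1.
Since L = 1, the root test is inconclusive. (In fact a_n = (n/(n+20))^n -> e^(-20) != 0, so the nth-term test shows divergence; but the root test itself gives no conclusion.)

inconclusive


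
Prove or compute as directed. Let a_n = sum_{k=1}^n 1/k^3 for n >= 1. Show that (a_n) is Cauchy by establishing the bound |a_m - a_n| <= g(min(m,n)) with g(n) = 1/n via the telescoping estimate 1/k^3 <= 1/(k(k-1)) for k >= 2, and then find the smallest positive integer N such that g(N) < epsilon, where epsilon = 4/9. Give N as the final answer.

For m > n >= 1: |a_m - a_n| = sum_{k=n+1}^m 1/k^3.
Use 1/k^3 <= 1/(k(k-1)) = 1/(k-1) - 1/k for k >= 2 (which holds since k^3 >= k^2 >= k(k-1) for k >= 2):
sum_{k=n+1}^m 1/k^3 <= sum_{k=n+1}^m (1/(k-1) - 1/k) = 1/n - 1/m <= 1/n.
By symmetry the same bound holds with n,m swapped, so |a_m - a_n| <= 1/min(m,n) = g(min(m,n)). Since g(n) -> 0, (a_n) is Cauchy.
Now solve g(N) < 4/9: 1/N < 4/9 <=> N > 1/(4/9) = 9/4.
The smallest integer strictly greater than 9/4 is N = 3.
Check: g(3) = 1/3 < 4/9; g(2) = 1/2 >= 4/9. So N = 3.

3


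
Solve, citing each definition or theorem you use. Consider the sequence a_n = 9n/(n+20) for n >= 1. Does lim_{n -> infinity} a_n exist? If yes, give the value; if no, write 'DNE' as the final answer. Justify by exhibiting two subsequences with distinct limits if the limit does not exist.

Examine the behaviour of a_n along subsequences.
Even-n subsequence a_{2k} = 9(2k)/(2k+20) -> 9. Odd-n subsequence a_{2k+1} = 9(2k+1)/(2k+21) -> 9. Both tend to 9, which suggests the limit is 9; verify directly.
|a_n - 9| = |9n - 9(n+20)| / (n+20) = 180/(n+20) < 180/n for every n >= 1.
Given epsilon > 0, choose a positive integer N > 180/epsilon. Then for all n >= N, |a_n - 9| < 180/n <= 180/N < epsilon.
So by the definition of the limit, lim a_n exists and equals 9.

9


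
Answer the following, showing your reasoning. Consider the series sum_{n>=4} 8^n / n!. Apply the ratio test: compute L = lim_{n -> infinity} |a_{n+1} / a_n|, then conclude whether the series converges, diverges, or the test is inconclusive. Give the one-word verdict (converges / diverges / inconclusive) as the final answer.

Let a_n denote the general term. Form the ratio a_{n+1}/a_n and simplify:
a_{n+1}/a_n = 8/(n + 1)
Take the limit as n -> infinity: L = 0.
Since L = 0 < 1, the ratio test implies the series converges.

converges


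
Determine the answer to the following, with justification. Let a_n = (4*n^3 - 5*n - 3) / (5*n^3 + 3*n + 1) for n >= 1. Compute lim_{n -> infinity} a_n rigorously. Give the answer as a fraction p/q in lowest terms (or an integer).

Divide numerator and denominator by n^3, the highest power:
numerator / n^3 = 4 - 5/n^2 - 3/n^3
denominator / n^3 = 5 + 3/n^2 + n^(-3)
As n -> infinity, all terms of the form c/n^k (k >= 1) tend to 0.
So numerator / n^3 -> 4 and denominator / n^3 -> 5.
Therefore lim a_n = 4/5.

4/5


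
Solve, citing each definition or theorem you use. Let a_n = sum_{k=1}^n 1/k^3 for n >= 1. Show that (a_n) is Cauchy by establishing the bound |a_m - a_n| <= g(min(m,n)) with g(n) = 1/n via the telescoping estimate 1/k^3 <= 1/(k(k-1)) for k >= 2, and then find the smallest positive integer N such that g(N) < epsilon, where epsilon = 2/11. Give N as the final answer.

For m > n >= 1: |a_m - a_n| = sum_{k=n+1}^m 1/k^3.
Use 1/k^3 <= 1/(k(k-1)) = 1/(k-1) - 1/k for k >= 2 (which holds since k^3 >= k^2 >= k(k-1) for k >= 2):
sum_{k=n+1}^m 1/k^3 <= sum_{k=n+1}^m (1/(k-1) - 1/k) = 1/n - 1/m <= 1/n.
By symmetry the same bound holds with n,m swapped, so |a_m - a_n| <= 1/min(m,n) = g(min(m,n)). Since g(n) -> 0, (a_n) is Cauchy.
Now solve g(N) < 2/11: 1/N < 2/11 <=> N > 1/(2/11) = 11/2.
The smallest integer strictly greater than 11/2 is N = 6.
Check: g(6) = 1/6 < 2/11; g(5) = 1/5 >= 2/11. So N = 6.

6


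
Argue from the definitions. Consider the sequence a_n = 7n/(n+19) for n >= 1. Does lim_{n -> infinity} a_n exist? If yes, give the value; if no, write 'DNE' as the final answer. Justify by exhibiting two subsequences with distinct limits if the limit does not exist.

Examine the behaviour of a_n along subsequences.
Even-n subsequence a_{2k} = 7(2k)/(2k+19) -> 7. Odd-n subsequence a_{2k+1} = 7(2k+1)/(2k+20) -> 7. Both tend to 7, which suggests the limit is 7; verify directly.
|a_n - 7| = |7n - 7(n+19)| / (n+19) = 133/(n+19) < 133/n for every n >= 1.
Given epsilon > 0, choose a positive integer N > 133/epsilon. Then for all n >= N, |a_n - 7| < 133/n <= 133/N < epsilon.
So by the definition of the limit, lim a_n exists and equals 7.

7


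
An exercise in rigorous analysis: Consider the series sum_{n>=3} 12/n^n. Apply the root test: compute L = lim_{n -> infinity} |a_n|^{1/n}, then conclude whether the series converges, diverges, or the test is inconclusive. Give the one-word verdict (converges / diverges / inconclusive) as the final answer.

Let a_n denote the general term. Form |a_n|^(1/n) and simplify:
|a_n|^(1/n) = 12^(1/n)/n
Take the limit as n -> infinity: L = 0.
Since L = 0 < 1, the root test implies convergence.

converges


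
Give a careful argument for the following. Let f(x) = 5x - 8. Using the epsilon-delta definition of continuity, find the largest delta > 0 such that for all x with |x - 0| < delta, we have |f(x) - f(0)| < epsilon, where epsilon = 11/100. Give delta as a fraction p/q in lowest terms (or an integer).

We compute f(0) = 5*(0) - 8 = -8.
|f(x) - f(0)| = |5x - 8 - (-8)| = |5(x - 0)| = 5|x - 0|.
We need 5|x - 0| < 11/100, i.e. |x - 0| < 11/100 / 5 = 11/500.
So any delta <= 11/500 works. Conversely, if delta > 11/500, then x = 0 + 11/500 satisfies |x - 0| = 11/500 < delta but |f(x) - f(0)| = 5 * 11/500 = 11/100, which is not < 11/100; so no larger delta works.
Hence the largest such delta is 11/500.

11/500


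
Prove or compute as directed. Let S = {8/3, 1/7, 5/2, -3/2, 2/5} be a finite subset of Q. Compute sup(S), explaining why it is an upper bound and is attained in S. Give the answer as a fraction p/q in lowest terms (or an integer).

S is finite, so sup(S) = max(S).
Sorted decreasing:
8/3, 5/2, 2/5, 1/7, -3/2
The extremum is 8/3.
For every x in S, x <= 8/3. And 8/3 is in S, so it is attained.
Therefore sup(S) = 8/3.

8/3


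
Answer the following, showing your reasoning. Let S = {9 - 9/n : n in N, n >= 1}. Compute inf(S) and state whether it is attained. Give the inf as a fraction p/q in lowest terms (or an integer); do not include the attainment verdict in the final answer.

Analysis:
- Values: 0, 9/2, 6, 27/4, ... strictly increasing.
- Minimum is 0 (n=1); inf = 0 (attained).
- 9 - 9/n -> 9 from below; sup = 9, not attained.
Conclusion: inf(S) = 0, attained in S.

0


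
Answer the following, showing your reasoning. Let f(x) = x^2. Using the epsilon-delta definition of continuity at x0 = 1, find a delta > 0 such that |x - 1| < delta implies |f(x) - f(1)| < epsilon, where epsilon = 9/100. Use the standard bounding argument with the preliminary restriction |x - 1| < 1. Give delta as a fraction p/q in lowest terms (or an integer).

Factor: |x^2 - (1)^2| = |x - 1| * |x + 1|.
Impose |x - 1| < 1 first. Then |x + 1| = |(x - 1) + 2*(1)| <= |x - 1| + 2*|1| < 1 + 2 = 3.
So |x^2 - (1)^2| < delta * 3.
We need delta * 3 <= 9/100, i.e. delta <= 9/100/3 = 3/100.
Since 3/100 < 1, this is tighter than 1; take delta = 3/100.
So delta = 3/100 works.

3/100


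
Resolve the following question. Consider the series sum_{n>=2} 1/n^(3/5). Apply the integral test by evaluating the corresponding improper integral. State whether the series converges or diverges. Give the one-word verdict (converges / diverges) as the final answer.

Let f(x) = x^(-3/5). Then f is positive, continuous, and decreasing on [2, infinity), so the integral test applies.
Compute the improper integral int_{2}^infinity f(x) dx:
  antiderivative F(x) = 5*x^(2/5)/2.
  As x -> infinity, F(x) -> infinity (since p = 3/5 < 1).
  So the integral diverges. By the integral test, the series diverges.

diverges


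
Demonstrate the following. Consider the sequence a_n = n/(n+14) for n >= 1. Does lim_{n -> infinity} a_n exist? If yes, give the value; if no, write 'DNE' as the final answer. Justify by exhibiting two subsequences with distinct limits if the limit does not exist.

Examine the behaviour of a_n along subsequences.
Even-n subsequence a_{2k} = (2k)/(2k+14) -> 1. Odd-n subsequence a_{2k+1} = (2k+1)/(2k+15) -> 1. Both tend to 1, which suggests the limit is 1; verify directly.
|a_n - 1| = |n - (n+14)| / (n+14) = 14/(n+14) < 14/n for every n >= 1.
Given epsilon > 0, choose a positive integer N > 14/epsilon. Then for all n >= N, |a_n - 1| < 14/n <= 14/N < epsilon.
So by the definition of the limit, lim a_n exists and equals 1.

1


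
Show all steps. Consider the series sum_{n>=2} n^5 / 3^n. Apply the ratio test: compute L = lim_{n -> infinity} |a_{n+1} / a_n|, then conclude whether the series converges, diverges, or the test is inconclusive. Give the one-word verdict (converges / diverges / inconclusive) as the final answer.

Let a_n denote the general term. Form the ratio a_{n+1}/a_n and simplify:
a_{n+1}/a_n = (n + 1)^5/(3*n^5)
Take the limit as n -> infinity: L = 1/3.
Since L = 1/3 < 1, the ratio test implies the series converges.

converges


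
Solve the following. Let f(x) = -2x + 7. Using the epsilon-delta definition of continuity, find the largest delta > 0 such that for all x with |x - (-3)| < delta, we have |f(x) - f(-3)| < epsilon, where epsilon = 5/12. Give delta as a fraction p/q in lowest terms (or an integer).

We compute f(-3) = -2*(-3) + 7 = 13.
|f(x) - f(-3)| = |-2x + 7 - (13)| = |-2(x - (-3))| = 2|x - (-3)|.
We need 2|x - (-3)| < 5/12, i.e. |x - (-3)| < 5/12 / 2 = 5/24.
So any delta <= 5/24 works. Conversely, if delta > 5/24, then x = -3 + 5/24 satisfies |x - (-3)| = 5/24 < delta but |f(x) - f(-3)| = 2 * 5/24 = 5/12, which is not < 5/12; so no larger delta works.
Hence the largest such delta is 5/24.

5/24


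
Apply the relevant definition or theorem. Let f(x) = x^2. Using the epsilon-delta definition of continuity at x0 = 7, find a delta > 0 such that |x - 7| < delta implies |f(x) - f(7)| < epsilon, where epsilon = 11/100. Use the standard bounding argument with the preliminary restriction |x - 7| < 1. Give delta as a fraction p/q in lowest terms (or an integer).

Factor: |x^2 - (7)^2| = |x - 7| * |x + 7|.
Impose |x - 7| < 1 first. Then |x + 7| = |(x - 7) + 2*(7)| <= |x - 7| + 2*|7| < 1 + 14 = 15.
So |x^2 - (7)^2| < delta * 15.
We need delta * 15 <= 11/100, i.e. delta <= 11/100/15 = 11/1500.
Since 11/1500 < 1, this is tighter than 1; take delta = 11/1500.
So delta = 11/1500 works.

11/1500


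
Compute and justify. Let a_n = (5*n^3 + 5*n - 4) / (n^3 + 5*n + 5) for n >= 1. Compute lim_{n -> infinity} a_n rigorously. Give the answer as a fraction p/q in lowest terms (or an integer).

Divide numerator and denominator by n^3, the highest power:
numerator / n^3 = 5 + 5/n^2 - 4/n^3
denominator / n^3 = 1 + 5/n^2 + 5/n^3
As n -> infinity, all terms of the form c/n^k (k >= 1) tend to 0.
So numerator / n^3 -> 5 and denominator / n^3 -> 1.
Therefore lim a_n = 5.

5


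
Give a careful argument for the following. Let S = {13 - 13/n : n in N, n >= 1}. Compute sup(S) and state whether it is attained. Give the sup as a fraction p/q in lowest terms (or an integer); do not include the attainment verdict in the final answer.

Analysis:
- Values: 0, 13/2, 26/3, 39/4, ... strictly increasing.
- Minimum is 0 (n=1); inf = 0 (attained).
- 13 - 13/n -> 13 from below; sup = 13, not attained.
Conclusion: sup(S) = 13, not attained in S.

13


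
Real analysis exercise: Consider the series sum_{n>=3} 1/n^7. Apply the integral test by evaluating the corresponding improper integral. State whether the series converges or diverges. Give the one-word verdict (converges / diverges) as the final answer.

Let f(x) = x^(-7). Then f is positive, continuous, and decreasing on [3, infinity), so the integral test applies.
Compute the improper integral int_{3}^infinity f(x) dx:
  antiderivative F(x) = -1/(6*x^6).
  As x -> infinity, F(x) -> 0 (since p = 7 > 1).
  So int = F(infinity) - F(3) = 0 - (-1/4374) = 1/4374.
  Finite, so by the integral test, the series converges.

converges


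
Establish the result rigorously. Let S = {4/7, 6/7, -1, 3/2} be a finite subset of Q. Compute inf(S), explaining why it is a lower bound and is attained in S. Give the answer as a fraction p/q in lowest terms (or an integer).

S is finite, so inf(S) = min(S).
Sorted increasing:
-1, 4/7, 6/7, 3/2
The extremum is -1.
For every x in S, x >= -1. And -1 is in S, so it is attained.
Therefore inf(S) = -1.

-1


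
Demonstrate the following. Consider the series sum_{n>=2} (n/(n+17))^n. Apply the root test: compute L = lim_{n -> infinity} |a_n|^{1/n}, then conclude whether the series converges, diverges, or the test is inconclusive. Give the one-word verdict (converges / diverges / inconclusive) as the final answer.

Let a_n denote the general term. Form |a_n|^(1/n) and simplify:
|a_n|^(1/n) = n/(n + 17)
Take the limit as n -> infinity: L = 1.
Since L = 1, the root test is inconclusive. (In fact a_n = (n/(n+17))^n -> e^(-17) != 0, so the nth-term test shows divergence; but the root test itself gives no conclusion.)

inconclusive


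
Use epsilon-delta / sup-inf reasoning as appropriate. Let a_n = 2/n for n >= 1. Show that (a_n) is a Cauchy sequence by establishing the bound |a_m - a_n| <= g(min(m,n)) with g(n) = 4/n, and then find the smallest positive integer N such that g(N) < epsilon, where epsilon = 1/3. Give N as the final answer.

For any m, n >= 1, by the triangle inequality:
|a_m - a_n| = |2/m - 2/n| <= 2*1/m + 2*1/n <= 4/min(m,n).
So g(n) = 4/n bounds the Cauchy difference. Since g(n) -> 0, (a_n) is Cauchy.
Now solve g(N) < 1/3: 4/N < 1/3 <=> N > 4 / (1/3) = 12.
The smallest integer strictly greater than 12 is N = 13.
Check: g(13) = 4/13 = 4/13 < 1/3; g(12) = 1/3 >= 1/3. So N = 13.

13


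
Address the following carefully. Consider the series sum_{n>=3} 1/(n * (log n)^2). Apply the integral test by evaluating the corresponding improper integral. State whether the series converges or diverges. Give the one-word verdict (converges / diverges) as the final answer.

Let f(x) = 1/(x*log(x)^2). Then f is positive, continuous, and decreasing on [3, infinity), so the integral test applies.
Compute the improper integral int_{3}^infinity f(x) dx:
  antiderivative F(x) = -1/log(x).
  F(x) -> 0 as x -> infinity.  int = 0 - F(3) = 1/log(3) < infinity. By the integral test, the series converges.

converges


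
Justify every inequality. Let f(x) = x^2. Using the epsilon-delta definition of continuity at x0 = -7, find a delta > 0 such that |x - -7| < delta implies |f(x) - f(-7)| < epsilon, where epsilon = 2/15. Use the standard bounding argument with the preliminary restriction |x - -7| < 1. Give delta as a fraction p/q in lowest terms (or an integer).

Factor: |x^2 - (-7)^2| = |x - -7| * |x + -7|.
Impose |x - -7| < 1 first. Then |x + -7| = |(x - -7) + 2*(-7)| <= |x - -7| + 2*|-7| < 1 + 14 = 15.
So |x^2 - (-7)^2| < delta * 15.
We need delta * 15 <= 2/15, i.e. delta <= 2/15/15 = 2/225.
Since 2/225 < 1, this is tighter than 1; take delta = 2/225.
So delta = 2/225 works.

2/225


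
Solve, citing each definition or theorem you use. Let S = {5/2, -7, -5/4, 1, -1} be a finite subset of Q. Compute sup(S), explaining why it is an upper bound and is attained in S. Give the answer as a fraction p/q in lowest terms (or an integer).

S is finite, so sup(S) = max(S).
Sorted decreasing:
5/2, 1, -1, -5/4, -7
The extremum is 5/2.
For every x in S, x <= 5/2. And 5/2 is in S, so it is attained.
Therefore sup(S) = 5/2.

5/2


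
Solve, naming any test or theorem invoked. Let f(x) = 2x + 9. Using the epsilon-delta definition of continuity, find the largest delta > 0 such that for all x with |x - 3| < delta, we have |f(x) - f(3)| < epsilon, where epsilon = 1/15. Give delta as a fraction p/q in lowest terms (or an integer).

We compute f(3) = 2*(3) + 9 = 15.
|f(x) - f(3)| = |2x + 9 - (15)| = |2(x - 3)| = 2|x - 3|.
We need 2|x - 3| < 1/15, i.e. |x - 3| < 1/15 / 2 = 1/30.
So any delta <= 1/30 works. Conversely, if delta > 1/30, then x = 3 + 1/30 satisfies |x - 3| = 1/30 < delta but |f(x) - f(3)| = 2 * 1/30 = 1/15, which is not < 1/15; so no larger delta works.
Hence the largest such delta is 1/30.

1/30


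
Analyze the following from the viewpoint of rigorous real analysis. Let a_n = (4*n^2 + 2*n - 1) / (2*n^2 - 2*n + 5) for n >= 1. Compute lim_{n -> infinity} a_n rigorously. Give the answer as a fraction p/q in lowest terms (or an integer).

Divide numerator and denominator by n^2, the highest power:
numerator / n^2 = 4 + 2/n - 1/n^2
denominator / n^2 = 2 - 2/n + 5/n^2
As n -> infinity, all terms of the form c/n^k (k >= 1) tend to 0.
So numerator / n^2 -> 4 and denominator / n^2 -> 2.
Therefore lim a_n = 2.

2


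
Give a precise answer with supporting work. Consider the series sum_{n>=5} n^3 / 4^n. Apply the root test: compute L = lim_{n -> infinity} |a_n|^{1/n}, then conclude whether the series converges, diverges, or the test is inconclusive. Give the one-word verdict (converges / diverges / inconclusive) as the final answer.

Let a_n denote the general term. Form |a_n|^(1/n) and simplify:
|a_n|^(1/n) = n^(3/n)/4
Take the limit as n -> infinity: L = 1/4.
Since L = 1/4 < 1, the root test implies convergence.

converges


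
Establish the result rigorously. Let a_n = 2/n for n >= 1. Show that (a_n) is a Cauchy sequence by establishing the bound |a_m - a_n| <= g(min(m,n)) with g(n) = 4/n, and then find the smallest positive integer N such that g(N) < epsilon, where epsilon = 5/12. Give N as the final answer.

For any m, n >= 1, by the triangle inequality:
|a_m - a_n| = |2/m - 2/n| <= 2*1/m + 2*1/n <= 4/min(m,n).
So g(n) = 4/n bounds the Cauchy difference. Since g(n) -> 0, (a_n) is Cauchy.
Now solve g(N) < 5/12: 4/N < 5/12 <=> N > 4 / (5/12) = 48/5.
The smallest integer strictly greater than 48/5 is N = 10.
Check: g(10) = 4/10 = 2/5 < 5/12; g(9) = 4/9 >= 5/12. So N = 10.

10


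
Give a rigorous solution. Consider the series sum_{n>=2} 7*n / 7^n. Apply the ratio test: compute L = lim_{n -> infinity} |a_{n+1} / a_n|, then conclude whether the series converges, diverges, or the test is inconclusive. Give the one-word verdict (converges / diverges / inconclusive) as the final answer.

Let a_n denote the general term. Form the ratio a_{n+1}/a_n and simplify:
a_{n+1}/a_n = (n + 1)/(7*n)
Take the limit as n -> infinity: L = 1/7.
Since L = 1/7 < 1, the ratio test implies the series converges.

converges


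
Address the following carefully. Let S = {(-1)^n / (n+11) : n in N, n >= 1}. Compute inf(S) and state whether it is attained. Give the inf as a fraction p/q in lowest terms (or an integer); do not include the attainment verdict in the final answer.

Analysis:
- Values: -1/12, 1/13, -1/14, 1/15, -1/16, ...
- Positive terms (even n): 1/(2+11), 1/(4+11), ... decreasing -> max = 1/13 (n=2).
- Negative terms (odd n): -1/(1+11), -1/(3+11), ... increasing -> min = -1/12 (n=1).
- So sup = 1/13 (attained at n=2); inf = -1/12 (attained at n=1).
Conclusion: inf(S) = -1/12, attained in S.

-1/12


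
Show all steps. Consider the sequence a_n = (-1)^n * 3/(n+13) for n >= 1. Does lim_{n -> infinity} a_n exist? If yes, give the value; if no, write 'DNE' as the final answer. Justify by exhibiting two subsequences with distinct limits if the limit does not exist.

Examine the behaviour of a_n along subsequences.
Even-n subsequence a_{2k} = 3/(2k+13) -> 0. Odd-n subsequence a_{2k+1} = -3/(2k+14) -> 0. Both tend to 0, which suggests the limit is 0; verify directly.
|a_n - 0| = 3/(n+13) < 3/n for every n >= 1.
Given epsilon > 0, choose a positive integer N > 3/epsilon. Then for all n >= N, |a_n| < 3/n <= 3/N < epsilon.
So by the definition of the limit, lim a_n exists and equals 0.

0


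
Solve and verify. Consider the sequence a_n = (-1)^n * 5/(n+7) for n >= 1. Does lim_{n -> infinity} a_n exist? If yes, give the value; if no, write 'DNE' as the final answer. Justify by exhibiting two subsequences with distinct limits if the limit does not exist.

Examine the behaviour of a_n along subsequences.
Even-n subsequence a_{2k} = 5/(2k+7) -> 0. Odd-n subsequence a_{2k+1} = -5/(2k+8) -> 0. Both tend to 0, which suggests the limit is 0; verify directly.
|a_n - 0| = 5/(n+7) < 5/n for every n >= 1.
Given epsilon > 0, choose a positive integer N > 5/epsilon. Then for all n >= N, |a_n| < 5/n <= 5/N < epsilon.
So by the definition of the limit, lim a_n exists and equals 0.

0


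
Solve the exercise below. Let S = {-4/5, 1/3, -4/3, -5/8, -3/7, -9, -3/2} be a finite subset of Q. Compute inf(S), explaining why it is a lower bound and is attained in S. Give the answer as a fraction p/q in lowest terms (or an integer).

S is finite, so inf(S) = min(S).
Sorted increasing:
-9, -3/2, -4/3, -4/5, -5/8, -3/7, 1/3
The extremum is -9.
For every x in S, x >= -9. And -9 is in S, so it is attained.
Therefore inf(S) = -9.

-9


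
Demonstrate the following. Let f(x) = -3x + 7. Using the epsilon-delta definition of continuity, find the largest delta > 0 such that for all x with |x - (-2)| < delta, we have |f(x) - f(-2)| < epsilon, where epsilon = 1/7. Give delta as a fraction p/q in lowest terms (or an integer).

We compute f(-2) = -3*(-2) + 7 = 13.
|f(x) - f(-2)| = |-3x + 7 - (13)| = |-3(x - (-2))| = 3|x - (-2)|.
We need 3|x - (-2)| < 1/7, i.e. |x - (-2)| < 1/7 / 3 = 1/21.
So any delta <= 1/21 works. Conversely, if delta > 1/21, then x = -2 + 1/21 satisfies |x - (-2)| = 1/21 < delta but |f(x) - f(-2)| = 3 * 1/21 = 1/7, which is not < 1/7; so no larger delta works.
Hence the largest such delta is 1/21.

1/21


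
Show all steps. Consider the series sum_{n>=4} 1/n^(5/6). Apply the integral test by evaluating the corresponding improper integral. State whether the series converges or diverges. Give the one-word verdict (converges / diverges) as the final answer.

Let f(x) = x^(-5/6). Then f is positive, continuous, and decreasing on [4, infinity), so the integral test applies.
Compute the improper integral int_{4}^infinity f(x) dx:
  antiderivative F(x) = 6*x^(1/6).
  As x -> infinity, F(x) -> infinity (since p = 5/6 < 1).
  So the integral diverges. By the integral test, the series diverges.

diverges


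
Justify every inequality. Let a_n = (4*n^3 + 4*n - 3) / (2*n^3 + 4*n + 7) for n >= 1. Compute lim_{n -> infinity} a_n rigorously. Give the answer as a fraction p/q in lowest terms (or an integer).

Divide numerator and denominator by n^3, the highest power:
numerator / n^3 = 4 + 4/n^2 - 3/n^3
denominator / n^3 = 2 + 4/n^2 + 7/n^3
As n -> infinity, all terms of the form c/n^k (k >= 1) tend to 0.
So numerator / n^3 -> 4 and denominator / n^3 -> 2.
Therefore lim a_n = 2.

2


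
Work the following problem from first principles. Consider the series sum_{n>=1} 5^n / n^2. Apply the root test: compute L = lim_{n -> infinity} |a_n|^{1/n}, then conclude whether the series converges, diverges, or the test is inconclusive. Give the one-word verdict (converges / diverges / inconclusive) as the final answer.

Let a_n denote the general term. Form |a_n|^(1/n) and simplify:
|a_n|^(1/n) = 5/n^(2/n)
Take the limit as n -> infinity: L = 5.
Since L = 5 > 1, the root test implies divergence.

diverges


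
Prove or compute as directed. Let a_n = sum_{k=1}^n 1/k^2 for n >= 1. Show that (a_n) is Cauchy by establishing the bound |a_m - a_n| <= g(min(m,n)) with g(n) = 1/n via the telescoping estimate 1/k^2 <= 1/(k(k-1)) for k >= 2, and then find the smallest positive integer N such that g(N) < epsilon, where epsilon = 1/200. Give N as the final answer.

For m > n >= 1: |a_m - a_n| = sum_{k=n+1}^m 1/k^2.
Use 1/k^2 <= 1/(k(k-1)) = 1/(k-1) - 1/k for k >= 2:
sum_{k=n+1}^m 1/k^2 <= sum_{k=n+1}^m (1/(k-1) - 1/k) = 1/n - 1/m <= 1/n.
By symmetry the same bound holds with n,m swapped, so |a_m - a_n| <= 1/min(m,n) = g(min(m,n)). Since g(n) -> 0, (a_n) is Cauchy.
Now solve g(N) < 1/200: 1/N < 1/200 <=> N > 1/(1/200) = 200.
The smallest integer strictly greater than 200 is N = 201.
Check: g(201) = 1/201 < 1/200; g(200) = 1/200 >= 1/200. So N = 201.

201


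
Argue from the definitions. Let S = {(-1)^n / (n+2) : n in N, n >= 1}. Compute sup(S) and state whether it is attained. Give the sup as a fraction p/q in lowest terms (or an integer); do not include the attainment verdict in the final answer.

Analysis:
- Values: -1/3, 1/4, -1/5, 1/6, -1/7, ...
- Positive terms (even n): 1/(2+2), 1/(4+2), ... decreasing -> max = 1/4 (n=2).
- Negative terms (odd n): -1/(1+2), -1/(3+2), ... increasing -> min = -1/3 (n=1).
- So sup = 1/4 (attained at n=2); inf = -1/3 (attained at n=1).
Conclusion: sup(S) = 1/4, attained in S.

1/4


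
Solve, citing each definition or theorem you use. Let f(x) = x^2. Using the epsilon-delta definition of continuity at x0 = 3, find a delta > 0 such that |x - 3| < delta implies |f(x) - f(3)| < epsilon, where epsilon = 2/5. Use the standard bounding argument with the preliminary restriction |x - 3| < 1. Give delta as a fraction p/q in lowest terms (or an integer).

Factor: |x^2 - (3)^2| = |x - 3| * |x + 3|.
Impose |x - 3| < 1 first. Then |x + 3| = |(x - 3) + 2*(3)| <= |x - 3| + 2*|3| < 1 + 6 = 7.
So |x^2 - (3)^2| < delta * 7.
We need delta * 7 <= 2/5, i.e. delta <= 2/5/7 = 2/35.
Since 2/35 < 1, this is tighter than 1; take delta = 2/35.
So delta = 2/35 works.

2/35


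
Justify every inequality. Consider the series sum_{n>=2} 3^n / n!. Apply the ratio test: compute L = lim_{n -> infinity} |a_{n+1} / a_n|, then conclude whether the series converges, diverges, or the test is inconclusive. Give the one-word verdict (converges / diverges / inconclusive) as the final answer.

Let a_n denote the general term. Form the ratio a_{n+1}/a_n and simplify:
a_{n+1}/a_n = 3/(n + 1)
Take the limit as n -> infinity: L = 0.
Since L = 0 < 1, the ratio test implies the series converges.

converges


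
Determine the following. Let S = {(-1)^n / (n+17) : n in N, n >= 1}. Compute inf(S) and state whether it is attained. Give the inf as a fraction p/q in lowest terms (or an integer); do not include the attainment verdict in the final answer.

Analysis:
- Values: -1/18, 1/19, -1/20, 1/21, -1/22, ...
- Positive terms (even n): 1/(2+17), 1/(4+17), ... decreasing -> max = 1/19 (n=2).
- Negative terms (odd n): -1/(1+17), -1/(3+17), ... increasing -> min = -1/18 (n=1).
- So sup = 1/19 (attained at n=2); inf = -1/18 (attained at n=1).
Conclusion: inf(S) = -1/18, attained in S.

-1/18


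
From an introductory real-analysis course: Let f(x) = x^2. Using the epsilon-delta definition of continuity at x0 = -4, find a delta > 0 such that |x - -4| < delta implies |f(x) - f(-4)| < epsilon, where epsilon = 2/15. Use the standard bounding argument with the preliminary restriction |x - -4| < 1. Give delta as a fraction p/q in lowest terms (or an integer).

Factor: |x^2 - (-4)^2| = |x - -4| * |x + -4|.
Impose |x - -4| < 1 first. Then |x + -4| = |(x - -4) + 2*(-4)| <= |x - -4| + 2*|-4| < 1 + 8 = 9.
So |x^2 - (-4)^2| < delta * 9.
We need delta * 9 <= 2/15, i.e. delta <= 2/15/9 = 2/135.
Since 2/135 < 1, this is tighter than 1; take delta = 2/135.
So delta = 2/135 works.

2/135


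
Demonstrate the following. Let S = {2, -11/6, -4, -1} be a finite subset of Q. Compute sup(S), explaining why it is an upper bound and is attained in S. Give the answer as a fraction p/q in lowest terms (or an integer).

S is finite, so sup(S) = max(S).
Sorted decreasing:
2, -1, -11/6, -4
The extremum is 2.
For every x in S, x <= 2. And 2 is in S, so it is attained.
Therefore sup(S) = 2.

2


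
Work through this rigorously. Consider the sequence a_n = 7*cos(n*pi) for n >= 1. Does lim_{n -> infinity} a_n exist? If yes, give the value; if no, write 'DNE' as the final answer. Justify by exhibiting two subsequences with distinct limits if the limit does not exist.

Examine the behaviour of a_n along subsequences.
cos(n*pi) = (-1)^n, so a_n = 7*(-1)^n. a_{2k} = 7 -> 7. a_{2k+1} = -7 -> -7.
Since these two subsequential limits are 7 and -7, distinct, the full sequence cannot converge (a convergent sequence has all subsequences tending to the same limit). So lim a_n does not exist.

DNE


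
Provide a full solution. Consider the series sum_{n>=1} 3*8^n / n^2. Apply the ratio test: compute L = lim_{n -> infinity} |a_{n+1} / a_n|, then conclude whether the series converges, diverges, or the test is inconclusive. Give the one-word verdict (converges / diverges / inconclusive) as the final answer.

Let a_n denote the general term. Form the ratio a_{n+1}/a_n and simplify:
a_{n+1}/a_n = 8*n^2/(n + 1)^2
Take the limit as n -> infinity: L = 8.
Since L = 8 > 1 (or L = infinity), the ratio test implies the series diverges.

diverges


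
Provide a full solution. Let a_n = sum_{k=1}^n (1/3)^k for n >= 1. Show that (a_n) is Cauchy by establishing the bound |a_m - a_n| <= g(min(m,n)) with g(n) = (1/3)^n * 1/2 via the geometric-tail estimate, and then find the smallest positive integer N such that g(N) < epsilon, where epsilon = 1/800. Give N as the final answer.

For m > n >= 1: |a_m - a_n| = sum_{k=n+1}^m (1/3)^k < sum_{k=n+1}^infinity (1/3)^k = (1/3)^(n+1) / (1 - 1/3) = (1/3)^n * (1/3) * (3/2) = (1/3)^n * 1/2.
So g(n) = (1/3)^n / 2. Since g(n) -> 0, (a_n) is Cauchy.
Now solve g(N) < 1/800: (1/3)^N / 2 < 1/800 <=> 3^N > 1 / (2 * 1/800) = 400.
Check powers of 3: 3^5 = 243 <= 400, 3^6 = 729 > 400.
So the smallest such N is 6. Check: g(6) = 1/(2 * 729) = 1/1458 < 1/800.

6


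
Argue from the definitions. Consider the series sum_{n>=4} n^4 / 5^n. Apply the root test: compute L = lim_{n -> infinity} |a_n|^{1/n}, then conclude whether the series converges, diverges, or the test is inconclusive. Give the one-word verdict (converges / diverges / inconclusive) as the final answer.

Let a_n denote the general term. Form |a_n|^(1/n) and simplify:
|a_n|^(1/n) = n^(4/n)/5
Take the limit as n -> infinity: L = 1/5.
Since L = 1/5 < 1, the root test implies convergence.

converges
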